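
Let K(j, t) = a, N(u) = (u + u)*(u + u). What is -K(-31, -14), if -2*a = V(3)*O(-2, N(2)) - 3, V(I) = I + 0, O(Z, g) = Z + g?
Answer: 39/2 ≈ 19.500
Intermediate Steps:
N(u) = 4*u² (N(u) = (2*u)*(2*u) = 4*u²)
V(I) = I
a = -39/2 (a = -(3*(-2 + 4*2²) - 3)/2 = -(3*(-2 + 4*4) - 3)/2 = -(3*(-2 + 16) - 3)/2 = -(3*14 - 3)/2 = -(42 - 3)/2 = -½*39 = -39/2 ≈ -19.500)
K(j, t) = -39/2
-K(-31, -14) = -1*(-39/2) = 39/2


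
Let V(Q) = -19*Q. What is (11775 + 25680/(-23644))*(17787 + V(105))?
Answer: 1099053794160/5911 ≈ 1.8593e+8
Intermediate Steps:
(11775 + 25680/(-23644))*(17787 + V(105)) = (11775 + 25680/(-23644))*(17787 - 19*105) = (11775 + 25680*(-1/23644))*(17787 - 1995) = (11775 - 6420/5911)*15792 = (69595605/5911)*15792 = 1099053794160/5911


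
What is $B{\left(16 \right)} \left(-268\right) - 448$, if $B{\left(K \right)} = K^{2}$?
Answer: $-69056$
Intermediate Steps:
$B{\left(16 \right)} \left(-268\right) - 448 = 16^{2} \left(-268\right) - 448 = 256 \left(-268\right) - 448 = -68608 - 448 = -69056$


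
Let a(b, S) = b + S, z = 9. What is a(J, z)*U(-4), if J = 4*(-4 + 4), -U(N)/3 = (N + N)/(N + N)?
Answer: -27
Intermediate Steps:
U(N) = -3 (U(N) = -3*(N + N)/(N + N) = -3*2*N/(2*N) = -3*2*N*1/(2*N) = -3*1 = -3)
J = 0 (J = 4*0 = 0)
a(b, S) = S + b
a(J, z)*U(-4) = (9 + 0)*(-3) = 9*(-3) = -27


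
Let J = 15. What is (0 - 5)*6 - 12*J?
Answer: -210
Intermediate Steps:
(0 - 5)*6 - 12*J = (0 - 5)*6 - 12*15 = -5*6 - 180 = -30 - 180 = -210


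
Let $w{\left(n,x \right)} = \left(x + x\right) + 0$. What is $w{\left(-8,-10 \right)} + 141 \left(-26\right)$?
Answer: $-3686$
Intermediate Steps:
$w{\left(n,x \right)} = 2 x$ ($w{\left(n,x \right)} = 2 x + 0 = 2 x$)
$w{\left(-8,-10 \right)} + 141 \left(-26\right) = 2 \left(-10\right) + 141 \left(-26\right) = -20 - 3666 = -3686$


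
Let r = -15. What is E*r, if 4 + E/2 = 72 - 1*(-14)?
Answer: -2460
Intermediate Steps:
E = 164 (E = -8 + 2*(72 - 1*(-14)) = -8 + 2*(72 + 14) = -8 + 2*86 = -8 + 172 = 164)
E*r = 164*(-15) = -2460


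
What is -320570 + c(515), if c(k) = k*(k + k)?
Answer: 209880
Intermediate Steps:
c(k) = 2*k² (c(k) = k*(2*k) = 2*k²)
-320570 + c(515) = -320570 + 2*515² = -320570 + 2*265225 = -320570 + 530450 = 209880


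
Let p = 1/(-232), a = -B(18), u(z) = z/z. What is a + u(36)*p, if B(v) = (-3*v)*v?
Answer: 225503/232 ≈ 972.00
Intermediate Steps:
u(z) = 1
B(v) = -3*v²
a = 972 (a = -(-3)*18² = -(-3)*324 = -1*(-972) = 972)
p = -1/232 ≈ -0.0043103
a + u(36)*p = 972 + 1*(-1/232) = 972 - 1/232 = 225503/232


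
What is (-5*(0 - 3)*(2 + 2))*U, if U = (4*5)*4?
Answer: 4800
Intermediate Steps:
U = 80 (U = 20*4 = 80)
(-5*(0 - 3)*(2 + 2))*U = -5*(0 - 3)*(2 + 2)*80 = -(-15)*4*80 = -5*(-12)*80 = 60*80 = 4800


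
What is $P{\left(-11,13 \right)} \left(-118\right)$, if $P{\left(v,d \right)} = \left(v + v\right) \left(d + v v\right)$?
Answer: $347864$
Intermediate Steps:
$P{\left(v,d \right)} = 2 v \left(d + v^{2}\right)$
$P{\left(-11,13 \right)} \left(-118\right) = 2 \left(-11\right) \left(13 + \left(-11\right)^{2}\right) \left(-118\right) = 2 \left(-11\right) \left(13 + 121\right) \left(-118\right) = 2 \left(-11\right) 134 \left(-118\right) = \left(-2948\right) \left(-118\right) = 347864$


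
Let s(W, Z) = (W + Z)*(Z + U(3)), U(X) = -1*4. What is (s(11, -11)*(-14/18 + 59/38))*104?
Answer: 0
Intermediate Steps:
U(X) = -4
s(W, Z) = (-4 + Z)*(W + Z) (s(W, Z) = (W + Z)*(Z - 4) = (W + Z)*(-4 + Z) = (-4 + Z)*(W + Z))
(s(11, -11)*(-14/18 + 59/38))*104 = (((-11)² - 4*11 - 4*(-11) + 11*(-11))*(-14/18 + 59/38))*104 = ((121 - 44 + 44 - 121)*(-14*1/18 + 59*(1/38)))*104 = (0*(-7/9 + 59/38))*104 = (0*(265/342))*104 = 0*104 = 0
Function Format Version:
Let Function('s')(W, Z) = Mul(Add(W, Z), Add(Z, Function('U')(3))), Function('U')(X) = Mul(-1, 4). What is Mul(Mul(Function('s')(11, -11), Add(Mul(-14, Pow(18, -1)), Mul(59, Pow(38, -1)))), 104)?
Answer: 0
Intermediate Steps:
Function('U')(X) = -4
Function('s')(W, Z) = Mul(Add(-4, Z), Add(W, Z)) (Function('s')(W, Z) = Mul(Add(W, Z), Add(Z, -4)) = Mul(Add(W, Z), Add(-4, Z)) = Mul(Add(-4, Z), Add(W, Z)))
Mul(Mul(Function('s')(11, -11), Add(Mul(-14, Pow(18, -1)), Mul(59, Pow(38, -1)))), 104) = Mul(Mul(Add(Pow(-11, 2), Mul(-4, 11), Mul(-4, -11), Mul(11, -11)), Add(Mul(-14, Pow(18, -1)), Mul(59, Pow(38, -1)))), 104) = Mul(Mul(Add(121, -44, 44, -121), Add(Mul(-14, Rational(1, 18)), Mul(59, Rational(1, 38)))), 104) = Mul(Mul(0, Add(Rational(-7, 9), Rational(59, 38))), 104) = Mul(Mul(0, Rational(265, 342)), 104) = Mul(0, 104) = 0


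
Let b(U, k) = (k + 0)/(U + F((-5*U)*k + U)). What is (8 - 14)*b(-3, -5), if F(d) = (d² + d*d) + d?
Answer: 10/4029 ≈ 0.0024820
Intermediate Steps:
F(d) = d + 2*d² (F(d) = (d² + d²) + d = 2*d² + d = d + 2*d²)
b(U, k) = k/(U + (U - 5*U*k)*(1 + 2*U - 10*U*k)) (b(U, k) = (k + 0)/(U + ((-5*U)*k + U)*(1 + 2*((-5*U)*k + U))) = k/(U + (-5*U*k + U)*(1 + 2*(-5*U*k + U))) = k/(U + (U - 5*U*k)*(1 + 2*(U - 5*U*k))) = k/(U + (U - 5*U*k)*(1 + (2*U - 10*U*k))) = k/(U + (U - 5*U*k)*(1 + 2*U - 10*U*k)))
(8 - 14)*b(-3, -5) = (8 - 14)*(-5/(-3*(1 + (-1 + 5*(-5))*(-1 + 2*(-3)*(-1 + 5*(-5)))))) = -(-30)*(-1)/(3*(1 + (-1 - 25)*(-1 + 2*(-3)*(-1 - 25)))) = -(-30)*(-1)/(3*(1 - 26*(-1 + 2*(-3)*(-26)))) = -(-30)*(-1)/(3*(1 - 26*(-1 + 156))) = -(-30)*(-1)/(3*(1 - 26*155)) = -(-30)*(-1)/(3*(1 - 4030)) = -(-30)*(-1)/(3*(-4029)) = -(-30)*(-1)*(-1)/(3*4029) = -6*(-5/12087) = 10/4029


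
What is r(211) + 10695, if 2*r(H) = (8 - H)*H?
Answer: -21443/2 ≈ -10722.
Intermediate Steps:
r(H) = H*(8 - H)/2 (r(H) = ((8 - H)*H)/2 = (H*(8 - H))/2 = H*(8 - H)/2)
r(211) + 10695 = (½)*211*(8 - 1*211) + 10695 = (½)*211*(8 - 211) + 10695 = (½)*211*(-203) + 10695 = -42833/2 + 10695 = -21443/2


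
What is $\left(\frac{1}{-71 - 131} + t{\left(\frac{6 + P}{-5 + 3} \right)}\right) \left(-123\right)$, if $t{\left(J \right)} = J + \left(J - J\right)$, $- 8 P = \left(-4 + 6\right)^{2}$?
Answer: $\frac{136899}{404} \approx 338.86$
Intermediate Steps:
$P = - \frac{1}{2}$ ($P = - \frac{\left(-4 + 6\right)^{2}}{8} = - \frac{2^{2}}{8} = \left(- \frac{1}{8}\right) 4 = - \frac{1}{2} \approx -0.5$)
$t{\left(J \right)} = J$ ($t{\left(J \right)} = J + 0 = J$)
$\left(\frac{1}{-71 - 131} + t{\left(\frac{6 + P}{-5 + 3} \right)}\right) \left(-123\right) = \left(\frac{1}{-71 - 131} + \frac{6 - \frac{1}{2}}{-5 + 3}\right) \left(-123\right) = \left(\frac{1}{-202} + \frac{11}{2 \left(-2\right)}\right) \left(-123\right) = \left(- \frac{1}{202} + \frac{11}{2} \left(- \frac{1}{2}\right)\right) \left(-123\right) = \left(- \frac{1}{202} - \frac{11}{4}\right) \left(-123\right) = \left(- \frac{1113}{404}\right) \left(-123\right) = \frac{136899}{404}$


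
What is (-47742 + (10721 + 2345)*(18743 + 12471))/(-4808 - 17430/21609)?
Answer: -209810209539/2474131 ≈ -84802.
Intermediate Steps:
(-47742 + (10721 + 2345)*(18743 + 12471))/(-4808 - 17430/21609) = (-47742 + 13066*31214)/(-4808 - 17430*1/21609) = (-47742 + 407842124)/(-4808 - 830/1029) = 407794382/(-4948262/1029) = 407794382*(-1029/4948262) = -209810209539/2474131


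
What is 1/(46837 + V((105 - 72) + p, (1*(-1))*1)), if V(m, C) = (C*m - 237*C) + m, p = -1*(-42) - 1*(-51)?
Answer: 1/47074 ≈ 2.1243e-5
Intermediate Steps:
p = 93 (p = 42 + 51 = 93)
V(m, C) = m - 237*C + C*m (V(m, C) = (-237*C + C*m) + m = m - 237*C + C*m)
1/(46837 + V((105 - 72) + p, (1*(-1))*1)) = 1/(46837 + (((105 - 72) + 93) - 237*1*(-1) + ((1*(-1))*1)*((105 - 72) + 93))) = 1/(46837 + ((33 + 93) - (-237) + (-1*1)*(33 + 93))) = 1/(46837 + (126 - 237*(-1) - 1*126)) = 1/(46837 + (126 + 237 - 126)) = 1/(46837 + 237) = 1/47074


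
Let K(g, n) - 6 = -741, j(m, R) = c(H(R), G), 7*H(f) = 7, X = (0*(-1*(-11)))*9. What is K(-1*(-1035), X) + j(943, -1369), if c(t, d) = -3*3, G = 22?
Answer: -744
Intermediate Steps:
X = 0 (X = (0*11)*9 = 0*9 = 0)
H(f) = 1 (H(f) = (⅐)*7 = 1)
c(t, d) = -9
j(m, R) = -9
K(g, n) = -735 (K(g, n) = 6 - 741 = -735)
K(-1*(-1035), X) + j(943, -1369) = -735 - 9 = -744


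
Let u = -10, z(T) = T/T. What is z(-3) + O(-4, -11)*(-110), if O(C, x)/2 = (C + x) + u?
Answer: 5501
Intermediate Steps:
z(T) = 1
O(C, x) = -20 + 2*C + 2*x (O(C, x) = 2*((C + x) - 10) = 2*(-10 + C + x) = -20 + 2*C + 2*x)
z(-3) + O(-4, -11)*(-110) = 1 + (-20 + 2*(-4) + 2*(-11))*(-110) = 1 + (-20 - 8 - 22)*(-110) = 1 - 50*(-110) = 1 + 5500 = 5501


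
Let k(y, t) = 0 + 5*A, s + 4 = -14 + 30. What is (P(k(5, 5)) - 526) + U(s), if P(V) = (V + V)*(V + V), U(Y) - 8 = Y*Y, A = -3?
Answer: 526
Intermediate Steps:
s = 12 (s = -4 + (-14 + 30) = -4 + 16 = 12)
U(Y) = 8 + Y² (U(Y) = 8 + Y*Y = 8 + Y²)
k(y, t) = -15 (k(y, t) = 0 + 5*(-3) = 0 - 15 = -15)
P(V) = 4*V² (P(V) = (2*V)*(2*V) = 4*V²)
(P(k(5, 5)) - 526) + U(s) = (4*(-15)² - 526) + (8 + 12²) = (4*225 - 526) + (8 + 144) = (900 - 526) + 152 = 374 + 152 = 526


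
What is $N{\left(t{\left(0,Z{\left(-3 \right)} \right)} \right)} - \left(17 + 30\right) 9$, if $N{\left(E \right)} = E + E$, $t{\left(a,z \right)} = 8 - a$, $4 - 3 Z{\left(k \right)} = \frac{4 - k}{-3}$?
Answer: $-407$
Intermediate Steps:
$Z{\left(k \right)} = \frac{16}{9} - \frac{k}{9}$ ($Z{\left(k \right)} = \frac{4}{3} - \frac{\left(4 - k\right) \frac{1}{-3}}{3} = \frac{4}{3} - \frac{\left(4 - k\right) \left(- \frac{1}{3}\right)}{3} = \frac{4}{3} - \frac{- \frac{4}{3} + \frac{k}{3}}{3} = \frac{4}{3} - \left(- \frac{4}{9} + \frac{k}{9}\right) = \frac{16}{9} - \frac{k}{9}$)
$N{\left(E \right)} = 2 E$
$N{\left(t{\left(0,Z{\left(-3 \right)} \right)} \right)} - \left(17 + 30\right) 9 = 2 \left(8 - 0\right) - \left(17 + 30\right) 9 = 2 \left(8 + 0\right) - 47 \cdot 9 = 2 \cdot 8 - 423 = 16 - 423 = -407$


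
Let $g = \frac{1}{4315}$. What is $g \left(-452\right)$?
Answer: $- \frac{452}{4315} \approx -0.10475$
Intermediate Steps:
$g = \frac{1}{4315} \approx 0.00023175$
$g \left(-452\right) = \frac{1}{4315} \left(-452\right) = - \frac{452}{4315}$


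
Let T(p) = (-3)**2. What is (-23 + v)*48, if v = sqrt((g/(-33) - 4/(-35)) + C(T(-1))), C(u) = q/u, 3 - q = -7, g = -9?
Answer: -1104 + 16*sqrt(1998535)/385 ≈ -1045.3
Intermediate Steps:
q = 10 (q = 3 - 1*(-7) = 3 + 7 = 10)
T(p) = 9
C(u) = 10/u
v = sqrt(1998535)/1155 (v = sqrt((-9/(-33) - 4/(-35)) + 10/9) = sqrt((-9*(-1/33) - 4*(-1/35)) + 10*(1/9)) = sqrt((3/11 + 4/35) + 10/9) = sqrt(149/385 + 10/9) = sqrt(5191/3465) = sqrt(1998535)/1155 ≈ 1.2240)
(-23 + v)*48 = (-23 + sqrt(1998535)/1155)*48 = -1104 + 16*sqrt(1998535)/385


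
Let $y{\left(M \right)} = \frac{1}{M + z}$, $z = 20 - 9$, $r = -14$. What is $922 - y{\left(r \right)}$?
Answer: $\frac{2767}{3} \approx 922.33$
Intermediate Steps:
$z = 11$ ($z = 20 - 9 = 11$)
$y{\left(M \right)} = \frac{1}{11 + M}$ ($y{\left(M \right)} = \frac{1}{M + 11} = \frac{1}{11 + M}$)
$922 - y{\left(r \right)} = 922 - \frac{1}{11 - 14} = 922 - \frac{1}{-3} = 922 - - \frac{1}{3} = 922 + \frac{1}{3} = \frac{2767}{3}$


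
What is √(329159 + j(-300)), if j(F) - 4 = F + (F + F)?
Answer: √328263 ≈ 572.94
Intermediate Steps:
j(F) = 4 + 3*F (j(F) = 4 + (F + (F + F)) = 4 + (F + 2*F) = 4 + 3*F)
√(329159 + j(-300)) = √(329159 + (4 + 3*(-300))) = √(329159 + (4 - 900)) = √(329159 - 896) = √328263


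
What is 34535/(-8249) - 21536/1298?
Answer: -111238447/5353601 ≈ -20.778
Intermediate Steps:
34535/(-8249) - 21536/1298 = 34535*(-1/8249) - 21536*1/1298 = -34535/8249 - 10768/649 = -111238447/5353601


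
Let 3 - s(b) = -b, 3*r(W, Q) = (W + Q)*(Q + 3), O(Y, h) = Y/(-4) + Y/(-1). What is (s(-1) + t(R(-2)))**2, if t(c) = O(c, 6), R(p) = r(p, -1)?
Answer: 81/4 ≈ 20.250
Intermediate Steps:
O(Y, h) = -5*Y/4 (O(Y, h) = Y*(-1/4) + Y*(-1) = -Y/4 - Y = -5*Y/4)
r(W, Q) = (3 + Q)*(Q + W)/3 (r(W, Q) = ((W + Q)*(Q + 3))/3 = ((Q + W)*(3 + Q))/3 = ((3 + Q)*(Q + W))/3 = (3 + Q)*(Q + W)/3)
R(p) = -2/3 + 2*p/3 (R(p) = -1 + p + (1/3)*(-1)**2 + (1/3)*(-1)*p = -1 + p + (1/3)*1 - p/3 = -1 + p + 1/3 - p/3 = -2/3 + 2*p/3)
t(c) = -5*c/4
s(b) = 3 + b (s(b) = 3 - (-1)*b = 3 + b)
(s(-1) + t(R(-2)))**2 = ((3 - 1) - 5*(-2/3 + (2/3)*(-2))/4)**2 = (2 - 5*(-2/3 - 4/3)/4)**2 = (2 - 5/4*(-2))**2 = (2 + 5/2)**2 = (9/2)**2 = 81/4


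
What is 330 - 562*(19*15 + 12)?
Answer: -166584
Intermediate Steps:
330 - 562*(19*15 + 12) = 330 - 562*(285 + 12) = 330 - 562*297 = 330 - 166914 = -166584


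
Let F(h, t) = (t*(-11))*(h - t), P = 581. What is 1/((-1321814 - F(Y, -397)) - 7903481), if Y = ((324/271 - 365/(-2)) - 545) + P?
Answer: -542/6459775273 ≈ -8.3904e-8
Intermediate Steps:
Y = 119075/542 (Y = ((324/271 - 365/(-2)) - 545) + 581 = ((324*(1/271) - 365*(-1/2)) - 545) + 581 = ((324/271 + 365/2) - 545) + 581 = (99563/542 - 545) + 581 = -195827/542 + 581 = 119075/542 ≈ 219.70)
F(h, t) = -11*t*(h - t) (F(h, t) = (-11*t)*(h - t) = -11*t*(h - t))
1/((-1321814 - F(Y, -397)) - 7903481) = 1/((-1321814 - 11*(-397)*(-397 - 1*119075/542)) - 7903481) = 1/((-1321814 - 11*(-397)*(-397 - 119075/542)) - 7903481) = 1/((-1321814 - 11*(-397)*(-334249)/542) - 7903481) = 1/((-1321814 - 1*1459665383/542) - 7903481) = 1/((-1321814 - 1459665383/542) - 7903481) = 1/(-2176088571/542 - 7903481) = 1/(-6459775273/542) = -542/6459775273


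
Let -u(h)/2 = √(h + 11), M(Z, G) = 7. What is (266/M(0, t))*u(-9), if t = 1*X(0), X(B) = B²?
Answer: -76*√2 ≈ -107.48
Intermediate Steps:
t = 0 (t = 1*0² = 1*0 = 0)
u(h) = -2*√(11 + h) (u(h) = -2*√(h + 11) = -2*√(11 + h))
(266/M(0, t))*u(-9) = (266/7)*(-2*√(11 - 9)) = (266*(⅐))*(-2*√2) = 38*(-2*√2) = -76*√2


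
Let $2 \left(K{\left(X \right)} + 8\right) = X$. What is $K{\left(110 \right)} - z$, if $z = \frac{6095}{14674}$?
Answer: $\frac{29721}{638} \approx 46.585$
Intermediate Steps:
$K{\left(X \right)} = -8 + \frac{X}{2}$
$z = \frac{265}{638}$ ($z = 6095 \cdot \frac{1}{14674} = \frac{265}{638} \approx 0.41536$)
$K{\left(110 \right)} - z = \left(-8 + \frac{1}{2} \cdot 110\right) - \frac{265}{638} = \left(-8 + 55\right) - \frac{265}{638} = 47 - \frac{265}{638} = \frac{29721}{638}$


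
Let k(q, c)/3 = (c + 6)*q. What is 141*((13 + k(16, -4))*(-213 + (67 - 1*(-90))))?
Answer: -860664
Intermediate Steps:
k(q, c) = 3*q*(6 + c) (k(q, c) = 3*((c + 6)*q) = 3*((6 + c)*q) = 3*(q*(6 + c)) = 3*q*(6 + c))
141*((13 + k(16, -4))*(-213 + (67 - 1*(-90)))) = 141*((13 + 3*16*(6 - 4))*(-213 + (67 - 1*(-90)))) = 141*((13 + 3*16*2)*(-213 + (67 + 90))) = 141*((13 + 96)*(-213 + 157)) = 141*(109*(-56)) = 141*(-6104) = -860664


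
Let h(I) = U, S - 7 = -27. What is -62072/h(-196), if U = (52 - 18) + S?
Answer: -31036/7 ≈ -4433.7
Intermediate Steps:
S = -20 (S = 7 - 27 = -20)
U = 14 (U = (52 - 18) - 20 = 34 - 20 = 14)
h(I) = 14
-62072/h(-196) = -62072/14 = -62072*1/14 = -31036/7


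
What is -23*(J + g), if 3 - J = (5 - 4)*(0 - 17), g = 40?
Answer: -1380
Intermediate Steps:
J = 20 (J = 3 - (5 - 4)*(0 - 17) = 3 - (-17) = 3 - 1*(-17) = 3 + 17 = 20)
-23*(J + g) = -23*(20 + 40) = -23*60 = -1380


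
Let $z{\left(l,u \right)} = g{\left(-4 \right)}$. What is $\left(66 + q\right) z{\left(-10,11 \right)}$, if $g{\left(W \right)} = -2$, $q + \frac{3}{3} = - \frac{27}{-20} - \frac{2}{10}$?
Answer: $- \frac{1323}{10} \approx -132.3$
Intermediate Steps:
$q = \frac{3}{20}$ ($q = -1 - \left(- \frac{27}{20} + \frac{1}{5}\right) = -1 - - \frac{23}{20} = -1 + \left(\frac{27}{20} - \frac{1}{5}\right) = -1 + \frac{23}{20} = \frac{3}{20} \approx 0.15$)
$z{\left(l,u \right)} = -2$
$\left(66 + q\right) z{\left(-10,11 \right)} = \left(66 + \frac{3}{20}\right) \left(-2\right) = \frac{1323}{20} \left(-2\right) = - \frac{1323}{10}$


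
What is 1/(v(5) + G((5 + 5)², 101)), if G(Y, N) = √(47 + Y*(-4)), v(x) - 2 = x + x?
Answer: 12/497 - I*√353/497 ≈ 0.024145 - 0.037803*I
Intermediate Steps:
v(x) = 2 + 2*x (v(x) = 2 + (x + x) = 2 + 2*x)
G(Y, N) = √(47 - 4*Y)
1/(v(5) + G((5 + 5)², 101)) = 1/((2 + 2*5) + √(47 - 4*(5 + 5)²)) = 1/((2 + 10) + √(47 - 4*10²)) = 1/(12 + √(47 - 4*100)) = 1/(12 + √(47 - 400)) = 1/(12 + √(-353)) = 1/(12 + I*√353)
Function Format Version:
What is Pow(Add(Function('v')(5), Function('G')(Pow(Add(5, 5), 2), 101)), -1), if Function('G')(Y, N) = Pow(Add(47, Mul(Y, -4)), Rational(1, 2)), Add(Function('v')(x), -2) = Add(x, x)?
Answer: Add(Rational(12, 497), Mul(Rational(-1, 497), I, Pow(353, Rational(1, 2)))) ≈ Add(0.024145, Mul(-0.037803, I))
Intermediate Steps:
Function('v')(x) = Add(2, Mul(2, x)) (Function('v')(x) = Add(2, Add(x, x)) = Add(2, Mul(2, x)))
Function('G')(Y, N) = Pow(Add(47, Mul(-4, Y)), Rational(1, 2))
Pow(Add(Function('v')(5), Function('G')(Pow(Add(5, 5), 2), 101)), -1) = Pow(Add(Add(2, Mul(2, 5)), Pow(Add(47, Mul(-4, Pow(Add(5, 5), 2))), Rational(1, 2))), -1) = Pow(Add(Add(2, 10), Pow(Add(47, Mul(-4, Pow(10, 2))), Rational(1, 2))), -1) = Pow(Add(12, Pow(Add(47, Mul(-4, 100)), Rational(1, 2))), -1) = Pow(Add(12, Pow(Add(47, -400), Rational(1, 2))), -1) = Pow(Add(12, Pow(-353, Rational(1, 2))), -1) = Pow(Add(12, Mul(I, Pow(353, Rational(1, 2)))), -1)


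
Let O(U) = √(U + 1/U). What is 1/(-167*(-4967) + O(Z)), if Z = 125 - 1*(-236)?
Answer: 299445529/248386772274359 - 19*√130322/248386772274359 ≈ 1.2055e-6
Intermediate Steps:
Z = 361 (Z = 125 + 236 = 361)
1/(-167*(-4967) + O(Z)) = 1/(-167*(-4967) + √(361 + 1/361)) = 1/(829489 + √(361 + 1/361)) = 1/(829489 + √(130322/361)) = 1/(829489 + √130322/19)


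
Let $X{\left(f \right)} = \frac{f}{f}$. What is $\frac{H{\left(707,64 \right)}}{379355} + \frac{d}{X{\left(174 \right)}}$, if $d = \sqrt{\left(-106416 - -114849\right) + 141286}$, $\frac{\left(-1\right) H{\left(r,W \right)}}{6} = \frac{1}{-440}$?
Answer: $\frac{3}{83458100} + \sqrt{149719} \approx 386.94$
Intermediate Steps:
$X{\left(f \right)} = 1$
$H{\left(r,W \right)} = \frac{3}{220}$ ($H{\left(r,W \right)} = - \frac{6}{-440} = \left(-6\right) \left(- \frac{1}{440}\right) = \frac{3}{220}$)
$d = \sqrt{149719}$ ($d = \sqrt{\left(-106416 + 114849\right) + 141286} = \sqrt{8433 + 141286} = \sqrt{149719} \approx 386.94$)
$\frac{H{\left(707,64 \right)}}{379355} + \frac{d}{X{\left(174 \right)}} = \frac{3}{220 \cdot 379355} + \frac{\sqrt{149719}}{1} = \frac{3}{220} \cdot \frac{1}{379355} + \sqrt{149719} \cdot 1 = \frac{3}{83458100} + \sqrt{149719}$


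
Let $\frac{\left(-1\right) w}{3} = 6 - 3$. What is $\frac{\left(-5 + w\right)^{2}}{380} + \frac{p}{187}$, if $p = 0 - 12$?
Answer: $\frac{8023}{17765} \approx 0.45162$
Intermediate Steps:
$p = -12$ ($p = 0 - 12 = -12$)
$w = -9$ ($w = - 3 \left(6 - 3\right) = \left(-3\right) 3 = -9$)
$\frac{\left(-5 + w\right)^{2}}{380} + \frac{p}{187} = \frac{\left(-5 - 9\right)^{2}}{380} - \frac{12}{187} = \left(-14\right)^{2} \cdot \frac{1}{380} - \frac{12}{187} = 196 \cdot \frac{1}{380} - \frac{12}{187} = \frac{49}{95} - \frac{12}{187} = \frac{8023}{17765}$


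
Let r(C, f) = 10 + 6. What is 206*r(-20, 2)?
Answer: 3296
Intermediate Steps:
r(C, f) = 16
206*r(-20, 2) = 206*16 = 3296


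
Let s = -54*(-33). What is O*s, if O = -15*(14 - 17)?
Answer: 80190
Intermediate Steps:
O = 45 (O = -15*(-3) = 45)
s = 1782
O*s = 45*1782 = 80190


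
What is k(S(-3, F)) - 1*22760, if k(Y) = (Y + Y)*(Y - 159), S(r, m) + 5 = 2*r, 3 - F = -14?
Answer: -19020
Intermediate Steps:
F = 17 (F = 3 - 1*(-14) = 3 + 14 = 17)
S(r, m) = -5 + 2*r
k(Y) = 2*Y*(-159 + Y) (k(Y) = (2*Y)*(-159 + Y) = 2*Y*(-159 + Y))
k(S(-3, F)) - 1*22760 = 2*(-5 + 2*(-3))*(-159 + (-5 + 2*(-3))) - 1*22760 = 2*(-5 - 6)*(-159 + (-5 - 6)) - 22760 = 2*(-11)*(-159 - 11) - 22760 = 2*(-11)*(-170) - 22760 = 3740 - 22760 = -19020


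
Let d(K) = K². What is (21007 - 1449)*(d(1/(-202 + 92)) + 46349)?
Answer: 498571558989/550 ≈ 9.0649e+8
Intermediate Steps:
(21007 - 1449)*(d(1/(-202 + 92)) + 46349) = (21007 - 1449)*((1/(-202 + 92))² + 46349) = 19558*((1/(-110))² + 46349) = 19558*((-1/110)² + 46349) = 19558*(1/12100 + 46349) = 19558*(560822901/12100) = 498571558989/550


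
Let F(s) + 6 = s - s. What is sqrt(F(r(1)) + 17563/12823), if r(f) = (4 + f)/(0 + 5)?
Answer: 25*I*sqrt(1218185)/12823 ≈ 2.1518*I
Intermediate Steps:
r(f) = 4/5 + f/5 (r(f) = (4 + f)/5 = (4 + f)*(1/5) = 4/5 + f/5)
F(s) = -6 (F(s) = -6 + (s - s) = -6 + 0 = -6)
sqrt(F(r(1)) + 17563/12823) = sqrt(-6 + 17563/12823) = sqrt(-59375/12823) = 25*I*sqrt(1218185)/12823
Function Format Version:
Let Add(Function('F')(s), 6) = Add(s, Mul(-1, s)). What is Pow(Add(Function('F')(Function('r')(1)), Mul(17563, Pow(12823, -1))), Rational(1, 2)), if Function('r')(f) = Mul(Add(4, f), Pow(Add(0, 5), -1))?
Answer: Mul(Rational(25, 12823), I, Pow(1218185, Rational(1, 2))) ≈ Mul(2.1518, I)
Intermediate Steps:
Function('r')(f) = Add(Rational(4, 5), Mul(Rational(1, 5), f)) (Function('r')(f) = Mul(Add(4, f), Pow(5, -1)) = Mul(Add(4, f), Rational(1, 5)) = Add(Rational(4, 5), Mul(Rational(1, 5), f)))
Function('F')(s) = -6 (Function('F')(s) = Add(-6, Add(s, Mul(-1, s))) = Add(-6, 0) = -6)
Pow(Add(Function('F')(Function('r')(1)), Mul(17563, Pow(12823, -1))), Rational(1, 2)) = Pow(Add(-6, Mul(17563, Pow(12823, -1))), Rational(1, 2)) = Pow(Add(-6, Mul(17563, Rational(1, 12823))), Rational(1, 2)) = Pow(Add(-6, Rational(17563, 12823)), Rational(1, 2)) = Pow(Rational(-59375, 12823), Rational(1, 2)) = Mul(Rational(25, 12823), I, Pow(1218185, Rational(1, 2)))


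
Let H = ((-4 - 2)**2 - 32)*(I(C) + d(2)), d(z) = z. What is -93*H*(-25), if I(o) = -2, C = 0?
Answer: 0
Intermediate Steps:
H = 0 (H = ((-4 - 2)**2 - 32)*(-2 + 2) = ((-6)**2 - 32)*0 = (36 - 32)*0 = 4*0 = 0)
-93*H*(-25) = -93*0*(-25) = 0*(-25) = 0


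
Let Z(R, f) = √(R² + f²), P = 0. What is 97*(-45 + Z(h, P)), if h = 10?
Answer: -3395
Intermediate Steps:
97*(-45 + Z(h, P)) = 97*(-45 + √(10² + 0²)) = 97*(-45 + √(100 + 0)) = 97*(-45 + √100) = 97*(-45 + 10) = 97*(-35) = -3395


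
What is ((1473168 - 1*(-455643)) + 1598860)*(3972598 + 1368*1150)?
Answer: 19563750776458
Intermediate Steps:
((1473168 - 1*(-455643)) + 1598860)*(3972598 + 1368*1150) = ((1473168 + 455643) + 1598860)*(3972598 + 1573200) = (1928811 + 1598860)*5545798 = 3527671*5545798 = 19563750776458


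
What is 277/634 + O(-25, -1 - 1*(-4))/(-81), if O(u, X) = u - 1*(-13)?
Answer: 10015/17118 ≈ 0.58506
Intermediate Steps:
O(u, X) = 13 + u (O(u, X) = u + 13 = 13 + u)
277/634 + O(-25, -1 - 1*(-4))/(-81) = 277/634 + (13 - 25)/(-81) = 277*(1/634) - 12*(-1/81) = 277/634 + 4/27 = 10015/17118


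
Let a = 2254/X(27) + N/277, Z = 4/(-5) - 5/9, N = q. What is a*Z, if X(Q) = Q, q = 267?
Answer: -38525587/336555 ≈ -114.47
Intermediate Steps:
N = 267
Z = -61/45 (Z = 4*(-1/5) - 5*1/9 = -4/5 - 5/9 = -61/45 ≈ -1.3556)
a = 631567/7479 (a = 2254/27 + 267/277 = 631567/7479 ≈ 84.445)
a*Z = (631567/7479)*(-61/45) = -38525587/336555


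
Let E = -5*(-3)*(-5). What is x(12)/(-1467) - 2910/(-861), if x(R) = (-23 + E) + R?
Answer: 1447672/421029 ≈ 3.4384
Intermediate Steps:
E = -75 (E = 15*(-5) = -75)
x(R) = -98 + R (x(R) = (-23 - 75) + R = -98 + R)
x(12)/(-1467) - 2910/(-861) = (-98 + 12)/(-1467) - 2910/(-861) = -86*(-1/1467) - 2910*(-1/861) = 86/1467 + 970/287 = 1447672/421029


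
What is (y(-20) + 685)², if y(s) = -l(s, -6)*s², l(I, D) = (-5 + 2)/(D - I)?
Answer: 29106025/49 ≈ 5.9400e+5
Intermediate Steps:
l(I, D) = -3/(D - I)
y(s) = 3*s²/(-6 - s) (y(s) = -(-3/(-6 - s))*s² = -(-3)*s²/(-6 - s) = 3*s²/(-6 - s))
(y(-20) + 685)² = (-3*(-20)²/(6 - 20) + 685)² = (-3*400/(-14) + 685)² = (-3*400*(-1/14) + 685)² = (600/7 + 685)² = (5395/7)² = 29106025/49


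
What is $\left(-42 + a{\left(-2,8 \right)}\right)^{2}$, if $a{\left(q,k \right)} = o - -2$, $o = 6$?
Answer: $1156$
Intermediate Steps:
$a{\left(q,k \right)} = 8$ ($a{\left(q,k \right)} = 6 - -2 = 6 + 2 = 8$)
$\left(-42 + a{\left(-2,8 \right)}\right)^{2} = \left(-42 + 8\right)^{2} = \left(-34\right)^{2} = 1156$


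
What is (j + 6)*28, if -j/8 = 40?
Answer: -8792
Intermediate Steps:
j = -320 (j = -8*40 = -320)
(j + 6)*28 = (-320 + 6)*28 = -314*28 = -8792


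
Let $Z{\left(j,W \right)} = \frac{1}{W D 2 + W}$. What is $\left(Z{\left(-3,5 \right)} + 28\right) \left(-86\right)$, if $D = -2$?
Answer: $- \frac{36034}{15} \approx -2402.3$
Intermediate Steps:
$Z{\left(j,W \right)} = - \frac{1}{3 W}$ ($Z{\left(j,W \right)} = \frac{1}{W \left(-2\right) 2 + W} = \frac{1}{- 2 W 2 + W} = \frac{1}{- 4 W + W} = \frac{1}{\left(-3\right) W} = - \frac{1}{3 W}$)
$\left(Z{\left(-3,5 \right)} + 28\right) \left(-86\right) = \left(- \frac{1}{3 \cdot 5} + 28\right) \left(-86\right) = \left(\left(- \frac{1}{3}\right) \frac{1}{5} + 28\right) \left(-86\right) = \left(- \frac{1}{15} + 28\right) \left(-86\right) = \frac{419}{15} \left(-86\right) = - \frac{36034}{15}$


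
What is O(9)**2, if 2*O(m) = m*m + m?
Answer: 2025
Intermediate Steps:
O(m) = m/2 + m**2/2 (O(m) = (m*m + m)/2 = (m**2 + m)/2 = (m + m**2)/2 = m/2 + m**2/2)
O(9)**2 = ((1/2)*9*(1 + 9))**2 = ((1/2)*9*10)**2 = 45**2 = 2025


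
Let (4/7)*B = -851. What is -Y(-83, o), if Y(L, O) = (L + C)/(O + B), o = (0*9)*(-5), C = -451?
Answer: -2136/5957 ≈ -0.35857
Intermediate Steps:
B = -5957/4 (B = (7/4)*(-851) = -5957/4 ≈ -1489.3)
o = 0 (o = 0*(-5) = 0)
Y(L, O) = (-451 + L)/(-5957/4 + O) (Y(L, O) = (L - 451)/(O - 5957/4) = (-451 + L)/(-5957/4 + O))
-Y(-83, o) = -4*(-451 - 83)/(-5957 + 4*0) = -4*(-534)/(-5957 + 0) = -4*(-534)/(-5957) = -4*(-1)*(-534)/5957 = -1*2136/5957 = -2136/5957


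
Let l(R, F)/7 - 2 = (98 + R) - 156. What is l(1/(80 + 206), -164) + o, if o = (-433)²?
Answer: 53509749/286 ≈ 1.8710e+5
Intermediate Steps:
o = 187489
l(R, F) = -392 + 7*R (l(R, F) = 14 + 7*((98 + R) - 156) = 14 + 7*(-58 + R) = 14 + (-406 + 7*R) = -392 + 7*R)
l(1/(80 + 206), -164) + o = (-392 + 7/(80 + 206)) + 187489 = (-392 + 7/286) + 187489 = -112105/286 + 187489 = 53509749/286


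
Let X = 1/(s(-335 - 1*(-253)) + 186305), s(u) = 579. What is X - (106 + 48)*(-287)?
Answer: 8259899033/186884 ≈ 44198.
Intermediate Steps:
X = 1/186884 (X = 1/(579 + 186305) = 1/186884 ≈ 5.3509e-6)
X - (106 + 48)*(-287) = 1/186884 - (106 + 48)*(-287) = 1/186884 - 154*(-287) = 1/186884 - 1*(-44198) = 1/186884 + 44198 = 8259899033/186884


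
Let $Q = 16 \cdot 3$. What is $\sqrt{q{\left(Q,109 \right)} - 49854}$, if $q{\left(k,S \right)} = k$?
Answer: $3 i \sqrt{5534} \approx 223.17 i$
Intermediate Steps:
$Q = 48$
$\sqrt{q{\left(Q,109 \right)} - 49854} = \sqrt{48 - 49854} = \sqrt{-49806} = 3 i \sqrt{5534}$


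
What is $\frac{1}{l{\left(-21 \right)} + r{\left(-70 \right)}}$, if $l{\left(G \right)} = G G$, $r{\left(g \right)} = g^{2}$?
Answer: $\frac{1}{5341} \approx 0.00018723$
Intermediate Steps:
$l{\left(G \right)} = G^{2}$
$\frac{1}{l{\left(-21 \right)} + r{\left(-70 \right)}} = \frac{1}{\left(-21\right)^{2} + \left(-70\right)^{2}} = \frac{1}{441 + 4900} = \frac{1}{5341}$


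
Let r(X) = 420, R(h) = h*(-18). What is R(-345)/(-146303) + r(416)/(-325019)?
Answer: -90426750/2067445859 ≈ -0.043738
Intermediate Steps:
R(h) = -18*h
R(-345)/(-146303) + r(416)/(-325019) = -18*(-345)/(-146303) + 420/(-325019) = 6210*(-1/146303) + 420*(-1/325019) = -270/6361 - 420/325019 = -90426750/2067445859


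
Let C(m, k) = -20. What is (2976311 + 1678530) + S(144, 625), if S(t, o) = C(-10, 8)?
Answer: 4654821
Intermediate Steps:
S(t, o) = -20
(2976311 + 1678530) + S(144, 625) = (2976311 + 1678530) - 20 = 4654841 - 20 = 4654821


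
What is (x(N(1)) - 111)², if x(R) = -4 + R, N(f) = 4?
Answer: 12321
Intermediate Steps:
(x(N(1)) - 111)² = ((-4 + 4) - 111)² = (0 - 111)² = (-111)² = 12321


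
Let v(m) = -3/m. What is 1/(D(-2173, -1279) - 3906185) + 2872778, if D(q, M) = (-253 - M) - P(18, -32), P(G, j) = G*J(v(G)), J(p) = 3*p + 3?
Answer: 11218784136711/3905204 ≈ 2.8728e+6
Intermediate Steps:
J(p) = 3 + 3*p
P(G, j) = G*(3 - 9/G) (P(G, j) = G*(3 + 3*(-3/G)) = G*(3 - 9/G))
D(q, M) = -298 - M (D(q, M) = (-253 - M) - (-9 + 3*18) = (-253 - M) - (-9 + 54) = (-253 - M) - 1*45 = (-253 - M) - 45 = -298 - M)
1/(D(-2173, -1279) - 3906185) + 2872778 = 1/((-298 - 1*(-1279)) - 3906185) + 2872778 = 1/((-298 + 1279) - 3906185) + 2872778 = 1/(981 - 3906185) + 2872778 = 1/(-3905204) + 2872778 = -1/3905204 + 2872778 = 11218784136711/3905204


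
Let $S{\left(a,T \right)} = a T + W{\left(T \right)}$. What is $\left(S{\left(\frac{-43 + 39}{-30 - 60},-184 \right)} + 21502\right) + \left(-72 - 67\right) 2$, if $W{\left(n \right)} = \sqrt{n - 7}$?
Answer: $\frac{954712}{45} + i \sqrt{191} \approx 21216.0 + 13.82 i$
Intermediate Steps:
$W{\left(n \right)} = \sqrt{-7 + n}$
$S{\left(a,T \right)} = \sqrt{-7 + T} + T a$ ($S{\left(a,T \right)} = a T + \sqrt{-7 + T} = T a + \sqrt{-7 + T} = \sqrt{-7 + T} + T a$)
$\left(S{\left(\frac{-43 + 39}{-30 - 60},-184 \right)} + 21502\right) + \left(-72 - 67\right) 2 = \left(\left(\sqrt{-7 - 184} - 184 \frac{-43 + 39}{-30 - 60}\right) + 21502\right) + \left(-72 - 67\right) 2 = \left(\left(\sqrt{-191} - 184 \left(- \frac{4}{-90}\right)\right) + 21502\right) - 278 = \left(\left(i \sqrt{191} - 184 \left(\left(-4\right) \left(- \frac{1}{90}\right)\right)\right) + 21502\right) - 278 = \left(\left(i \sqrt{191} - \frac{368}{45}\right) + 21502\right) - 278 = \left(\left(- \frac{368}{45} + i \sqrt{191}\right) + 21502\right) - 278 = \left(\frac{967222}{45} + i \sqrt{191}\right) - 278 = \frac{954712}{45} + i \sqrt{191}$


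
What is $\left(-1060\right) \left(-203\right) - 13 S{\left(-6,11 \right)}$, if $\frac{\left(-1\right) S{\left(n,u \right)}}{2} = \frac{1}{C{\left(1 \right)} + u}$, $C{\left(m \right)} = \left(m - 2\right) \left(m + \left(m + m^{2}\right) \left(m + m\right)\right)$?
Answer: $\frac{645553}{3} \approx 2.1518 \cdot 10^{5}$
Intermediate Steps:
$C{\left(m \right)} = \left(-2 + m\right) \left(m + 2 m \left(m + m^{2}\right)\right)$ ($C{\left(m \right)} = \left(-2 + m\right) \left(m + \left(m + m^{2}\right) 2 m\right) = \left(-2 + m\right) \left(m + 2 m \left(m + m^{2}\right)\right)$)
$S{\left(n,u \right)} = - \frac{2}{-5 + u}$ ($S{\left(n,u \right)} = - \frac{2}{1 \left(-2 - 3 - 2 \cdot 1^{2} + 2 \cdot 1^{3}\right) + u} = - \frac{2}{1 \left(-2 - 3 - 2 + 2 \cdot 1\right) + u} = - \frac{2}{1 \left(-2 - 3 - 2 + 2\right) + u} = - \frac{2}{1 \left(-5\right) + u} = - \frac{2}{-5 + u}$)
$\left(-1060\right) \left(-203\right) - 13 S{\left(-6,11 \right)} = \left(-1060\right) \left(-203\right) - 13 \left(- \frac{2}{-5 + 11}\right) = 215180 - 13 \left(- \frac{2}{6}\right) = 215180 - 13 \left(\left(-2\right) \frac{1}{6}\right) = 215180 - - \frac{13}{3} = 215180 + \frac{13}{3} = \frac{645553}{3}$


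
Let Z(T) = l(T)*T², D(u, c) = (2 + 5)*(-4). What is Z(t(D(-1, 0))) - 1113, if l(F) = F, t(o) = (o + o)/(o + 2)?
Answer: -2423309/2197 ≈ -1103.0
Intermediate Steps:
D(u, c) = -28 (D(u, c) = 7*(-4) = -28)
t(o) = 2*o/(2 + o) (t(o) = (2*o)/(2 + o) = 2*o/(2 + o))
Z(T) = T³ (Z(T) = T*T² = T³)
Z(t(D(-1, 0))) - 1113 = (2*(-28)/(2 - 28))³ - 1113 = (2*(-28)/(-26))³ - 1113 = (2*(-28)*(-1/26))³ - 1113 = (28/13)³ - 1113 = 21952/2197 - 1113 = -2423309/2197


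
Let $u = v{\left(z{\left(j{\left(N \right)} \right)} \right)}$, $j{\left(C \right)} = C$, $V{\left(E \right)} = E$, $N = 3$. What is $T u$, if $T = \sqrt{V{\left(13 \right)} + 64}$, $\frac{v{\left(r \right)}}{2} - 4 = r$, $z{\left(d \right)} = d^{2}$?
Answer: $26 \sqrt{77} \approx 228.15$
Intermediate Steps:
$v{\left(r \right)} = 8 + 2 r$
$u = 26$ ($u = 8 + 2 \cdot 3^{2} = 8 + 2 \cdot 9 = 8 + 18 = 26$)
$T = \sqrt{77}$ ($T = \sqrt{13 + 64} = \sqrt{77} \approx 8.775$)
$T u = \sqrt{77} \cdot 26 = 26 \sqrt{77}$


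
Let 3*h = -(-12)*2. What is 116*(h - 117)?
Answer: -12644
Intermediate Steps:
h = 8 (h = (-(-12)*2)/3 = (-6*(-4))/3 = (1/3)*24 = 8)
116*(h - 117) = 116*(8 - 117) = 116*(-109) = -12644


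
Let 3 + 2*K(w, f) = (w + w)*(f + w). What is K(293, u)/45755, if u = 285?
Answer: 67741/18302 ≈ 3.7013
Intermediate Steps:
K(w, f) = -3/2 + w*(f + w) (K(w, f) = -3/2 + ((w + w)*(f + w))/2 = -3/2 + ((2*w)*(f + w))/2 = -3/2 + (2*w*(f + w))/2 = -3/2 + w*(f + w))
K(293, u)/45755 = (-3/2 + 293**2 + 285*293)/45755 = (-3/2 + 85849 + 83505)*(1/45755) = (338705/2)*(1/45755) = 67741/18302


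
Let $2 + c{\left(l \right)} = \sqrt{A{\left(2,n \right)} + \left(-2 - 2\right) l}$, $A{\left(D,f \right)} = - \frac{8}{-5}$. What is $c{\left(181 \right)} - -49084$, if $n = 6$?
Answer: $49082 + \frac{2 i \sqrt{4515}}{5} \approx 49082.0 + 26.878 i$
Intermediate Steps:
$A{\left(D,f \right)} = \frac{8}{5}$ ($A{\left(D,f \right)} = \left(-8\right) \left(- \frac{1}{5}\right) = \frac{8}{5}$)
$c{\left(l \right)} = -2 + \sqrt{\frac{8}{5} - 4 l}$ ($c{\left(l \right)} = -2 + \sqrt{\frac{8}{5} + \left(-2 - 2\right) l} = -2 + \sqrt{\frac{8}{5} - 4 l}$)
$c{\left(181 \right)} - -49084 = \left(-2 + \frac{2 \sqrt{10 - 4525}}{5}\right) - -49084 = \left(-2 + \frac{2 \sqrt{10 - 4525}}{5}\right) + 49084 = \left(-2 + \frac{2 \sqrt{-4515}}{5}\right) + 49084 = \left(-2 + \frac{2 i \sqrt{4515}}{5}\right) + 49084 = 49082 + \frac{2 i \sqrt{4515}}{5}$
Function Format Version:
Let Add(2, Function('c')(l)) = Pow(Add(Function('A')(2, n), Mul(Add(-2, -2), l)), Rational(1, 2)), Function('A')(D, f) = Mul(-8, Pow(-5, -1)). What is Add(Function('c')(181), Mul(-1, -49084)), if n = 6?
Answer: Add(49082, Mul(Rational(2, 5), I, Pow(4515, Rational(1, 2)))) ≈ Add(49082., Mul(26.878, I))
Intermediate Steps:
Function('A')(D, f) = Rational(8, 5) (Function('A')(D, f) = Mul(-8, Rational(-1, 5)) = Rational(8, 5))
Function('c')(l) = Add(-2, Pow(Add(Rational(8, 5), Mul(-4, l)), Rational(1, 2))) (Function('c')(l) = Add(-2, Pow(Add(Rational(8, 5), Mul(Add(-2, -2), l)), Rational(1, 2))) = Add(-2, Pow(Add(Rational(8, 5), Mul(-4, l)), Rational(1, 2))))
Add(Function('c')(181), Mul(-1, -49084)) = Add(Add(-2, Mul(Rational(2, 5), Pow(Add(10, Mul(-25, 181)), Rational(1, 2)))), Mul(-1, -49084)) = Add(Add(-2, Mul(Rational(2, 5), Pow(Add(10, -4525), Rational(1, 2)))), 49084) = Add(Add(-2, Mul(Rational(2, 5), Pow(-4515, Rational(1, 2)))), 49084) = Add(Add(-2, Mul(Rational(2, 5), Mul(I, Pow(4515, Rational(1, 2))))), 49084) = Add(Add(-2, Mul(Rational(2, 5), I, Pow(4515, Rational(1, 2)))), 49084) = Add(49082, Mul(Rational(2, 5), I, Pow(4515, Rational(1, 2))))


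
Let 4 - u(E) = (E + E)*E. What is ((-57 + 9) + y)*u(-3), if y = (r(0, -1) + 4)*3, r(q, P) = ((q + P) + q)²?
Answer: 462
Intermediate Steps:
r(q, P) = (P + 2*q)² (r(q, P) = ((P + q) + q)² = (P + 2*q)²)
u(E) = 4 - 2*E² (u(E) = 4 - (E + E)*E = 4 - 2*E*E = 4 - 2*E²)
y = 15 (y = ((-1 + 2*0)² + 4)*3 = ((-1 + 0)² + 4)*3 = ((-1)² + 4)*3 = (1 + 4)*3 = 5*3 = 15)
((-57 + 9) + y)*u(-3) = ((-57 + 9) + 15)*(4 - 2*(-3)²) = (-48 + 15)*(4 - 2*9) = -33*(4 - 18) = -33*(-14) = 462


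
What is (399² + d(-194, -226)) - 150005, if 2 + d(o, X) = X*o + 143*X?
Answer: 20720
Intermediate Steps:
d(o, X) = -2 + 143*X + X*o (d(o, X) = -2 + (X*o + 143*X) = -2 + (143*X + X*o) = -2 + 143*X + X*o)
(399² + d(-194, -226)) - 150005 = (399² + (-2 + 143*(-226) - 226*(-194))) - 150005 = (159201 + (-2 - 32318 + 43844)) - 150005 = (159201 + 11524) - 150005 = 170725 - 150005 = 20720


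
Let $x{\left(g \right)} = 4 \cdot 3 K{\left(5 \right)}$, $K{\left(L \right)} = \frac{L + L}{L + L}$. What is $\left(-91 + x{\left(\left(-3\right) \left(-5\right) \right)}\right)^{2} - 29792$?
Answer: $-23551$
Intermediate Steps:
$K{\left(L \right)} = 1$ ($K{\left(L \right)} = \frac{2 L}{2 L} = 2 L \frac{1}{2 L} = 1$)
$x{\left(g \right)} = 12$ ($x{\left(g \right)} = 4 \cdot 3 \cdot 1 = 12 \cdot 1 = 12$)
$\left(-91 + x{\left(\left(-3\right) \left(-5\right) \right)}\right)^{2} - 29792 = \left(-91 + 12\right)^{2} - 29792 = \left(-79\right)^{2} - 29792 = 6241 - 29792 = -23551$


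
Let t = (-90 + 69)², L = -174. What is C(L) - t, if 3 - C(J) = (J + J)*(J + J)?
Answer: -121542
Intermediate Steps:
C(J) = 3 - 4*J² (C(J) = 3 - (J + J)*(J + J) = 3 - 2*J*2*J = 3 - 4*J²)
t = 441 (t = (-21)² = 441)
C(L) - t = (3 - 4*(-174)²) - 1*441 = (3 - 4*30276) - 441 = (3 - 121104) - 441 = -121101 - 441 = -121542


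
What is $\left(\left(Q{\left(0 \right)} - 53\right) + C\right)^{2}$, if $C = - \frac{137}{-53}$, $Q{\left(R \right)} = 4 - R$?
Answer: $\frac{6051600}{2809} \approx 2154.4$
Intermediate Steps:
$C = \frac{137}{53}$ ($C = \left(-137\right) \left(- \frac{1}{53}\right) = \frac{137}{53} \approx 2.5849$)
$\left(\left(Q{\left(0 \right)} - 53\right) + C\right)^{2} = \left(\left(\left(4 - 0\right) - 53\right) + \frac{137}{53}\right)^{2} = \left(\left(\left(4 + 0\right) - 53\right) + \frac{137}{53}\right)^{2} = \left(\left(4 - 53\right) + \frac{137}{53}\right)^{2} = \left(-49 + \frac{137}{53}\right)^{2} = \left(- \frac{2460}{53}\right)^{2} = \frac{6051600}{2809}$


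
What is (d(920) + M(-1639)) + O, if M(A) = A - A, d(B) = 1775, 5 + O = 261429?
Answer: 263199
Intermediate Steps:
O = 261424 (O = -5 + 261429 = 261424)
M(A) = 0
(d(920) + M(-1639)) + O = (1775 + 0) + 261424 = 1775 + 261424 = 263199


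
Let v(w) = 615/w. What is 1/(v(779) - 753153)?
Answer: -19/14309892 ≈ -1.3278e-6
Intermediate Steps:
1/(v(779) - 753153) = 1/(615/779 - 753153) = 1/(615*(1/779) - 753153) = 1/(15/19 - 753153) = 1/(-14309892/19) = -19/14309892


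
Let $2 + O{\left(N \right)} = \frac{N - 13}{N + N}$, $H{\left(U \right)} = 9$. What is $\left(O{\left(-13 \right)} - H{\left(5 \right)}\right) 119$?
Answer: $-1190$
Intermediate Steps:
$O{\left(N \right)} = -2 + \frac{-13 + N}{2 N}$ ($O{\left(N \right)} = -2 + \frac{N - 13}{N + N} = -2 + \frac{-13 + N}{2 N}$)
$\left(O{\left(-13 \right)} - H{\left(5 \right)}\right) 119 = \left(\frac{-13 - -39}{2 \left(-13\right)} - 9\right) 119 = \left(\frac{1}{2} \left(- \frac{1}{13}\right) \left(-13 + 39\right) - 9\right) 119 = \left(\frac{1}{2} \left(- \frac{1}{13}\right) 26 - 9\right) 119 = \left(-1 - 9\right) 119 = \left(-10\right) 119 = -1190$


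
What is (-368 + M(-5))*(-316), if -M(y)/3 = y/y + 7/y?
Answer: 579544/5 ≈ 1.1591e+5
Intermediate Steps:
M(y) = -3 - 21/y (M(y) = -3*(y/y + 7/y) = -3*(1 + 7/y) = -3 - 21/y)
(-368 + M(-5))*(-316) = (-368 + (-3 - 21/(-5)))*(-316) = (-368 + (-3 - 21*(-⅕)))*(-316) = (-368 + (-3 + 21/5))*(-316) = (-368 + 6/5)*(-316) = -1834/5*(-316) = 579544/5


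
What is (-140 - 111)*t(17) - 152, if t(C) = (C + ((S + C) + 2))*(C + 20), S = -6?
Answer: -278762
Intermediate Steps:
t(C) = (-4 + 2*C)*(20 + C) (t(C) = (C + ((-6 + C) + 2))*(C + 20) = (C + (-4 + C))*(20 + C) = (-4 + 2*C)*(20 + C))
(-140 - 111)*t(17) - 152 = (-140 - 111)*(-80 + 2*17² + 36*17) - 152 = -251*(-80 + 2*289 + 612) - 152 = -251*(-80 + 578 + 612) - 152 = -251*1110 - 152 = -278610 - 152 = -278762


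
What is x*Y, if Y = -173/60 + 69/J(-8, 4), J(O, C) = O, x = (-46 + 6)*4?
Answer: 5524/3 ≈ 1841.3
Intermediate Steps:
x = -160 (x = -40*4 = -160)
Y = -1381/120 (Y = -173/60 + 69/(-8) = -173*1/60 + 69*(-⅛) = -173/60 - 69/8 = -1381/120 ≈ -11.508)
x*Y = -160*(-1381/120) = 5524/3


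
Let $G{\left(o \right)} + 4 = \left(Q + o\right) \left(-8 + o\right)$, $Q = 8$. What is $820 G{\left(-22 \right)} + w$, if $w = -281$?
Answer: $340839$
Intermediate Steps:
$G{\left(o \right)} = -4 + \left(-8 + o\right) \left(8 + o\right)$ ($G{\left(o \right)} = -4 + \left(8 + o\right) \left(-8 + o\right) = -4 + \left(-8 + o\right) \left(8 + o\right)$)
$820 G{\left(-22 \right)} + w = 820 \left(-68 + \left(-22\right)^{2}\right) - 281 = 820 \left(-68 + 484\right) - 281 = 820 \cdot 416 - 281 = 341120 - 281 = 340839$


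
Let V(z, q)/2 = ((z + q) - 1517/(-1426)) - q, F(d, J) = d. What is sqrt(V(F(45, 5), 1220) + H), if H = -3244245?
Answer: I*sqrt(1649226751574)/713 ≈ 1801.2*I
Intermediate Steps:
V(z, q) = 1517/713 + 2*z (V(z, q) = 2*(((z + q) - 1517/(-1426)) - q) = 2*(((q + z) - 1517*(-1/1426)) - q) = 2*(((q + z) + 1517/1426) - q) = 2*((1517/1426 + q + z) - q) = 2*(1517/1426 + z) = 1517/713 + 2*z)
sqrt(V(F(45, 5), 1220) + H) = sqrt((1517/713 + 2*45) - 3244245) = sqrt((1517/713 + 90) - 3244245) = sqrt(65687/713 - 3244245) = sqrt(-2313080998/713) = I*sqrt(1649226751574)/713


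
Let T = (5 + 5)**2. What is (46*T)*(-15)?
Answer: -69000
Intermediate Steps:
T = 100 (T = 10**2 = 100)
(46*T)*(-15) = (46*100)*(-15) = 4600*(-15) = -69000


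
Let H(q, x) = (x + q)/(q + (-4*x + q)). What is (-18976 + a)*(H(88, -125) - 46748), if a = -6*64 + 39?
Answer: 610576155885/676 ≈ 9.0322e+8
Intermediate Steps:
H(q, x) = (q + x)/(-4*x + 2*q) (H(q, x) = (q + x)/(q + (q - 4*x)) = (q + x)/(-4*x + 2*q))
a = -345 (a = -384 + 39 = -345)
(-18976 + a)*(H(88, -125) - 46748) = (-18976 - 345)*((88 - 125)/(2*(88 - 2*(-125))) - 46748) = -19321*((½)*(-37)/(88 + 250) - 46748) = -19321*((½)*(-37)/338 - 46748) = -19321*((½)*(1/338)*(-37) - 46748) = -19321*(-37/676 - 46748) = -19321*(-31601685/676) = 610576155885/676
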